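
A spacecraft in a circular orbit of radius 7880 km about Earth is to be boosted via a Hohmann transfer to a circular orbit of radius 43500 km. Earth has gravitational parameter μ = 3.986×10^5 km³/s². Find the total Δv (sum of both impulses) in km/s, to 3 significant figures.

Δv = 3.49 km/s

Semi-major axis of the transfer orbit: a_t = (7880 + 43500)/2 = 25690 km.
Circular speed at r₁: v₁ = √(μ/r₁) = √(3.986×10^5/7880) = 7.1122 km/s.
Transfer-orbit speed at r₁ (vis-viva equation): v_p = √[μ(2/r₁ − 1/a_t)] = 9.2548 km/s.
First burn Δv₁ = |v_p − v₁| = 2.1426 km/s.
At r₂, v₂ = √(μ/r₂) = 3.0271 km/s.
Transfer-orbit speed at r₂: v_a = √[μ(2/r₂ − 1/a_t)] = 1.6765 km/s.
Second burn Δv₂ = |v₂ − v_a| = 1.3506 km/s.
Δv = Δv₁ + Δv₂ = 2.1426 + 1.3506 = 3.493 km/s.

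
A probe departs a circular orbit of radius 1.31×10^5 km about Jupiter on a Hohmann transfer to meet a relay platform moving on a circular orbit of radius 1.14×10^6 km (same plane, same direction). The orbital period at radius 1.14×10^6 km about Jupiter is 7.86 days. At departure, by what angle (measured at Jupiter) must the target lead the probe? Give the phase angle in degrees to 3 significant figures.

From Kepler's third law T² = 4π²r³/μ at r = 1.14×10^6 km, T = 7.86 days = 7.86 × 86400 s = 6.79104×10^5 s: μ = 4π²r³/T² = 1.26824×10^8 km³/s².
Semi-major axis of the transfer orbit: a_t = (1.310×10^5 + 1.140×10^6)/2 = 6.355×10^5 km.
Transfer time t = π√(a_t³/μ) = 1.4133×10^5 s.
Target angular speed ω₂ = √(μ/r₂³) = 9.2522×10^-6 rad/s.
Angle swept by the target during transfer: ω₂·t = 1.3076 rad = 74.92°.
The probe traverses 180° on the transfer ellipse, so the target must lead by 180° − 74.92° = 105°.

φ = 105°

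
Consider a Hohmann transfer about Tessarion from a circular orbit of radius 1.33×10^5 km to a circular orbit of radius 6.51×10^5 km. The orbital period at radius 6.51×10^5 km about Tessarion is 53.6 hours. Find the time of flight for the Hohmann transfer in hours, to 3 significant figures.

From Kepler's third law T² = 4π²r³/μ at r = 6.51×10^5 km, T = 53.6 hours = 53.6 × 3600 s = 1.9296×10^5 s: μ = 4π²r³/T² = 2.92528×10^8 km³/s².
Transfer-ellipse semi-major axis a_t = (r₁ + r₂)/2 = (1.330×10^5 + 6.510×10^5)/2 = 3.920×10^5 km.
Half the transfer-orbit period gives t = π√(a_t³/μ) = 45080 s.
Converting: 45080 s ÷ 3600 s/hour = 12.5 hours.

t = 12.5 hours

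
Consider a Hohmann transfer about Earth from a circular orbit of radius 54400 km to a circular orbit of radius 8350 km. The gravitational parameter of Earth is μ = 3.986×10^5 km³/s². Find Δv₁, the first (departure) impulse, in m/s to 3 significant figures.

Δv₁ = 1310 m/s

Semi-major axis of the transfer orbit: a_t = (54400 + 8350)/2 = 31375 km.
Circular speed at r = 54400 km: v_c = √(μ/r) = 2.70688 km/s.
Transfer-orbit speed at the same r (vis-viva, a = a_t): v_t = √[μ(2/r − 1/a_t)] = 1.39643 km/s.
Δv₁ = |v_t − v_c| = |1.39643 − 2.70688| = 1.310 km/s.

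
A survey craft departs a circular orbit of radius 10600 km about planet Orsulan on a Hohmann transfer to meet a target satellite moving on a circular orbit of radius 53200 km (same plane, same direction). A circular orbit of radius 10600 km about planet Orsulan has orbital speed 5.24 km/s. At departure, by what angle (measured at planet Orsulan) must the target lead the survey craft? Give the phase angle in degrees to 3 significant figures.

From the circular-orbit relation v² = μ/r at r = 10600 km: μ = v²r = (5.24)² × 10600 = 2.91051×10^5 km³/s².
Semi-major axis of the transfer orbit: a_t = (10600 + 53200)/2 = 31900 km.
Transfer time t = π√(a_t³/μ) = 33178 s.
Target angular speed ω₂ = √(μ/r₂³) = 4.3966×10^-5 rad/s.
Angle swept by the target during transfer: ω₂·t = 1.4587 rad = 83.58°.
Arrival is 180° from departure on the ellipse, so φ = 180° − 83.58° = 96.4°.

φ = 96.4°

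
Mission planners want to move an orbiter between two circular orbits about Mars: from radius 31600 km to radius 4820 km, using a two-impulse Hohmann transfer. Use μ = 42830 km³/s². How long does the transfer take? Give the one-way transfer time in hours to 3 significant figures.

t = 10.4 hours

Semi-major axis of the transfer orbit: a_t = (31600 + 4820)/2 = 18210 km.
Transfer time t = π√(a_t³/μ) = π√((18210)³ / 42830) = 37300 s.
Converting: 37300 s ÷ 3600 s/hour = 10.4 hours.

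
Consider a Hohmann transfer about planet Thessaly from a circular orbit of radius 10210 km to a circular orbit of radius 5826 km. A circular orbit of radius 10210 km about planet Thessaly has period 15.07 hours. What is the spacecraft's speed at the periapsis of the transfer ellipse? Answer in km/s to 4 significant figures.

From Kepler's third law T² = 4π²r³/μ at r = 10210 km, T = 15.07 hours = 15.07 × 3600 s = 54252 s: μ = 4π²r³/T² = 14276.0 km³/s².
The Hohmann ellipse has a_t = (r₁ + r₂)/2 = 8018 km.
The periapsis of the transfer ellipse is at r = 5826 km.
Applying v² = μ(2/r − 1/a_t): v = 1.766 km/s.

v = 1.766 km/s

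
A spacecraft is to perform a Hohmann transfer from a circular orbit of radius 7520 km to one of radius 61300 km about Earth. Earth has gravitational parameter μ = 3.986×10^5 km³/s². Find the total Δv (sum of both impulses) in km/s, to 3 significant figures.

Δv = 3.79 km/s

Transfer-ellipse semi-major axis a_t = (r₁ + r₂)/2 = (7520 + 61300)/2 = 34410 km.
At r₁ the circular-orbit speed is v₁ = √(μ/r₁) = 7.280 km/s.
Transfer-orbit speed at r₁ (vis-viva): v_p = √[μ(2/r₁ − 1/a_t)] = 9.717 km/s.
First burn Δv₁ = |v_p − v₁| = 2.437 km/s.
At r₂, v₂ = √(μ/r₂) = 2.550 km/s.
Transfer-orbit speed at r₂: v_a = √[μ(2/r₂ − 1/a_t)] = 1.192 km/s.
Second burn Δv₂ = |v₂ − v_a| = 1.358 km/s.
Total Δv = Δv₁ + Δv₂ = 3.795 km/s.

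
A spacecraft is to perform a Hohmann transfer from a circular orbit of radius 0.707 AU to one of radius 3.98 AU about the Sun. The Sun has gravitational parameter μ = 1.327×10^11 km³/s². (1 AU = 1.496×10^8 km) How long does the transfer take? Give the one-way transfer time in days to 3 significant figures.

In km: r₁ = 0.707 × 1.496×10^8 = 1.057672×10^8 km; r₂ = 3.98 × 1.496×10^8 = 5.95408×10^8 km.
The Hohmann ellipse has a_t = (r₁ + r₂)/2 = 3.505876×10^8 km.
By Kepler's third law the transfer-orbit period is T = 2π√(a_t³/μ), so t = T/2 = 5.661×10^7 s.
Converting: 5.661×10^7 s ÷ 86400 s/day = 655 days.

t = 655 days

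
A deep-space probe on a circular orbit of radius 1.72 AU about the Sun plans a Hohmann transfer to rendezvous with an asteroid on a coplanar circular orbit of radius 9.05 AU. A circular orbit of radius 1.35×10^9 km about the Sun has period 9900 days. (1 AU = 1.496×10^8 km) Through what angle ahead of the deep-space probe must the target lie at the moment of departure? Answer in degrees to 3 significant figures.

From Kepler's third law T² = 4π²r³/μ at r = 1.35×10^9 km, T = 9900 days = 9900 × 86400 s = 8.5536×10^8 s: μ = 4π²r³/T² = 1.32759×10^11 km³/s².
In km: r₁ = 1.72 × 1.496×10^8 = 2.57312×10^8 km; r₂ = 9.05 × 1.496×10^8 = 1.35388×10^9 km.
Semi-major axis of the transfer orbit: a_t = (2.57312×10^8 + 1.35388×10^9)/2 = 8.05596×10^8 km.
The half-period of the transfer ellipse is t = π√(a_t³/μ) = 1.971×10^8 s.
The target's mean motion on its circular orbit is ω₂ = √(μ/r₂³) = 7.314×10^-9 rad/s.
Angle swept by the target during transfer: ω₂·t = 1.442 rad = 82.62°.
Arrival is 180° from departure on the ellipse, so φ = 180° − 82.62° = 97.4°.

φ = 97.4°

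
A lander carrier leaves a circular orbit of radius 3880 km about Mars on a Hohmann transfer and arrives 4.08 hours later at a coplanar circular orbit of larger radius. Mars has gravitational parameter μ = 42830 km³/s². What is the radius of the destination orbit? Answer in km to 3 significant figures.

Transfer time t = 4.08 hours = 14688 s, and t = π√(a_t³/μ).
So a_t = (μ t²/π²)^(1/3) = (42830 × (14688)² / π²)^(1/3) = 9782.7 km.
Since a_t = (r₁ + r₂)/2, r₂ = 2a_t − r₁ = 2×9782.7 − 3880 = 15685.4 km.

r₂ = 15700 km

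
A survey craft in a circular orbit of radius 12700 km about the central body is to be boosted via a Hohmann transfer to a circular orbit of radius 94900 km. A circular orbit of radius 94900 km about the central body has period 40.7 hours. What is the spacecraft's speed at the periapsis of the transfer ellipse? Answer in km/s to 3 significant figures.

From Kepler's third law T² = 4π²r³/μ at r = 94900 km, T = 40.7 hours = 40.7 × 3600 s = 1.4652×10^5 s: μ = 4π²r³/T² = 1.57168×10^6 km³/s².
Semi-major axis of the transfer orbit: a_t = (12700 + 94900)/2 = 53800 km.
The periapsis of the transfer ellipse is at r = 12700 km.
Applying v² = μ(2/r − 1/a_t): v = 14.77 km/s.

v = 14.8 km/s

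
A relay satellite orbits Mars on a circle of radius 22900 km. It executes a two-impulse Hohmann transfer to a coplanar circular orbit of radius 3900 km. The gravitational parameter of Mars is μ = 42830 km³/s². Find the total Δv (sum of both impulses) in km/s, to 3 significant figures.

Transfer-ellipse semi-major axis a_t = (r₁ + r₂)/2 = (22900 + 3900)/2 = 13400 km.
At r₁ the circular-orbit speed is v₁ = √(μ/r₁) = 1.3676 km/s.
On the transfer ellipse at r₁, vis-viva gives v_a = √[μ(2/r₁ − 1/a_t)] = 0.73780 km/s.
First burn Δv₁ = |v_a − v₁| = 0.6298 km/s.
Circular speed at r₂: v₂ = √(μ/r₂) = 3.314 km/s.
Transfer-orbit speed at r₂: v_p = √[μ(2/r₂ − 1/a_t)] = 4.332 km/s.
Second burn Δv₂ = |v₂ − v_p| = 1.018 km/s.
Total Δv = Δv₁ + Δv₂ = 1.648 km/s.

Δv = 1.65 km/s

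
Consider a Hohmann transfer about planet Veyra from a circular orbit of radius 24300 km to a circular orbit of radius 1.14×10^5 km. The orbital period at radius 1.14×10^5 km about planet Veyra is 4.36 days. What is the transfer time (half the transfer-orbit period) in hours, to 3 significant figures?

t = 24.7 hours

From Kepler's third law T² = 4π²r³/μ at r = 1.14×10^5 km, T = 4.36 days = 4.36 × 86400 s = 3.76704×10^5 s: μ = 4π²r³/T² = 4.12168×10^5 km³/s².
Transfer-ellipse semi-major axis a_t = (r₁ + r₂)/2 = (24300 + 1.140×10^5)/2 = 69150 km.
Transfer time t = π√(a_t³/μ) = π√((69150)³ / 4.12168×10^5) = 88980 s.
Converting: 88980 s ÷ 3600 s/hour = 24.7 hours.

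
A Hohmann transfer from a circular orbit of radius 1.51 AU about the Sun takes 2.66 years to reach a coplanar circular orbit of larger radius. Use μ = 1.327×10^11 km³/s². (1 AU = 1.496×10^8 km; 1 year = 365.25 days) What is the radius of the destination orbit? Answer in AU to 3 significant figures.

r₂ = 4.58 AU

In km: r₁ = 1.51 × 1.496×10^8 = 2.25896×10^8 km.
Transfer time t = 2.66 years × 365.25 × 86400 s = 8.3943216×10^7 s, and t = π√(a_t³/μ).
So a_t = (μ t²/π²)^(1/3) = (1.327×10^11 × (8.3943216×10^7)² / π²)^(1/3) = 4.5588×10^8 km.
Since a_t = (r₁ + r₂)/2, r₂ = 2a_t − r₁ = 2×4.5588×10^8 − 2.25896×10^8 = 6.85864×10^8 km.
In AU: r₂ = 6.85864×10^8 / 1.496×10^8 = 4.58 AU.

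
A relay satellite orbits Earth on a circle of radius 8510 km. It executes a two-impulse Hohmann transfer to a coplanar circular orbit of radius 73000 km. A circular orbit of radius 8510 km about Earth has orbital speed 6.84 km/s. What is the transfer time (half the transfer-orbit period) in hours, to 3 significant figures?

t = 11.4 hours

From the circular-orbit relation v² = μ/r at r = 8510 km: μ = v²r = (6.84)² × 8510 = 3.98145×10^5 km³/s².
Transfer-ellipse semi-major axis a_t = (r₁ + r₂)/2 = (8510 + 73000)/2 = 40755 km.
Transfer time t = π√(a_t³/μ) = π√((40755)³ / 3.98145×10^5) = 40960 s.
Converting: 40960 s ÷ 3600 s/hour = 11.4 hours.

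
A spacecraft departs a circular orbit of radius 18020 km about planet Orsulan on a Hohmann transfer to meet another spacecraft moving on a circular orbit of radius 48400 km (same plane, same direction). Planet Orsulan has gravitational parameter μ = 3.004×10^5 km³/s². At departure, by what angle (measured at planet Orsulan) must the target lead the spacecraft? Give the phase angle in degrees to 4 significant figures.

The Hohmann ellipse has a_t = (r₁ + r₂)/2 = 33210 km.
Transfer time t = π√(a_t³/μ) = 34690 s.
The target's mean motion on its circular orbit is ω₂ = √(μ/r₂³) = 5.1473×10^-5 rad/s.
Angle swept by the target during transfer: ω₂·t = 1.7856 rad = 102.31°.
Arrival is 180° from departure on the ellipse, so φ = 180° − 102.31° = 77.69°.

φ = 77.69°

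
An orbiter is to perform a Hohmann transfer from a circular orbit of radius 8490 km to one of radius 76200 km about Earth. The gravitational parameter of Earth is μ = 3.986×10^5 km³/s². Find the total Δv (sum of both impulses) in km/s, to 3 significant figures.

Δv = 3.60 km/s

Transfer-ellipse semi-major axis a_t = (r₁ + r₂)/2 = (8490 + 76200)/2 = 42345 km.
Circular speed at r₁: v₁ = √(μ/r₁) = √(3.986×10^5/8490) = 6.852 km/s.
Transfer-orbit speed at r₁ (vis-viva): v_p = √[μ(2/r₁ − 1/a_t)] = 9.192 km/s.
First burn Δv₁ = |v_p − v₁| = 2.340 km/s.
At r₂, v₂ = √(μ/r₂) = 2.287 km/s.
Transfer-orbit speed at r₂: v_a = √[μ(2/r₂ − 1/a_t)] = 1.024 km/s.
Second burn Δv₂ = |v₂ − v_a| = 1.263 km/s.
Δv = Δv₁ + Δv₂ = 2.340 + 1.263 = 3.603 km/s.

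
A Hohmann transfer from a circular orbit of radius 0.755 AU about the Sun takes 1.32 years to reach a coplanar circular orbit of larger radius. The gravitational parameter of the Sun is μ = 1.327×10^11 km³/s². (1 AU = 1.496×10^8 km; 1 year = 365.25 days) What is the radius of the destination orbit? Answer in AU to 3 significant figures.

In km: r₁ = 0.755 × 1.496×10^8 = 1.12948×10^8 km.
Transfer time t = 1.32 years × 365.25 × 86400 s = 4.1656032×10^7 s, and t = π√(a_t³/μ).
So a_t = (μ t²/π²)^(1/3) = (1.327×10^11 × (4.1656032×10^7)² / π²)^(1/3) = 2.8574×10^8 km.
Since a_t = (r₁ + r₂)/2, r₂ = 2a_t − r₁ = 2×2.8574×10^8 − 1.12948×10^8 = 4.58532×10^8 km.
In AU: r₂ = 4.58532×10^8 / 1.496×10^8 = 3.07 AU.

r₂ = 3.07 AU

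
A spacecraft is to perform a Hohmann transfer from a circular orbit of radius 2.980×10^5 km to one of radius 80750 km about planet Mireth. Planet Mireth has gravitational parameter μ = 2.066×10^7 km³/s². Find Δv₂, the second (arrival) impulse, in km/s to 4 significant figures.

Δv₂ = 4.070 km/s

Transfer-ellipse semi-major axis a_t = (r₁ + r₂)/2 = (2.980×10^5 + 80750)/2 = 1.89375×10^5 km.
Circular speed at r = 80750 km: v_c = √(μ/r) = 16.00 km/s.
Transfer-orbit speed at the same r (vis-viva, a = a_t): v_t = √[μ(2/r − 1/a_t)] = 20.07 km/s.
Δv₂ = |v_t − v_c| = |20.07 − 16.00| = 4.070 km/s.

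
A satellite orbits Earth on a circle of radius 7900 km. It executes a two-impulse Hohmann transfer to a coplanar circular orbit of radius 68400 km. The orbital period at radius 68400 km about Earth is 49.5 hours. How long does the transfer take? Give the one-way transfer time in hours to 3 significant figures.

t = 10.3 hours

From Kepler's third law T² = 4π²r³/μ at r = 68400 km, T = 49.5 hours = 49.5 × 3600 s = 1.782×10^5 s: μ = 4π²r³/T² = 3.97844×10^5 km³/s².
The Hohmann ellipse has a_t = (r₁ + r₂)/2 = 38150 km.
Half the transfer-orbit period gives t = π√(a_t³/μ) = 37110 s.
Converting: 37110 s ÷ 3600 s/hour = 10.3 hours.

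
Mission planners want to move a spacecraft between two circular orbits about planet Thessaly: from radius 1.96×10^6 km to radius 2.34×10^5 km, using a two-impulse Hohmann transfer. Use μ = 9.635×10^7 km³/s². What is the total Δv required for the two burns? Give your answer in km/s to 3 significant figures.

Δv = 10.6 km/s

Semi-major axis of the transfer orbit: a_t = (1.960×10^6 + 2.340×10^5)/2 = 1.097×10^6 km.
Circular speed at r₁: v₁ = √(μ/r₁) = √(9.635×10^7/1.960×10^6) = 7.0113 km/s.
On the transfer ellipse at r₁, v² = μ(2/r − 1/a) gives v_a = √[μ(2/r₁ − 1/a_t)] = 3.2382 km/s.
First burn Δv₁ = |v_a − v₁| = 3.7731 km/s.
At r₂, v₂ = √(μ/r₂) = 20.2917 km/s.
Transfer-orbit speed at r₂: v_p = √[μ(2/r₂ − 1/a_t)] = 27.1233 km/s.
Second burn Δv₂ = |v₂ − v_p| = 6.8316 km/s.
Total Δv = Δv₁ + Δv₂ = 10.60 km/s.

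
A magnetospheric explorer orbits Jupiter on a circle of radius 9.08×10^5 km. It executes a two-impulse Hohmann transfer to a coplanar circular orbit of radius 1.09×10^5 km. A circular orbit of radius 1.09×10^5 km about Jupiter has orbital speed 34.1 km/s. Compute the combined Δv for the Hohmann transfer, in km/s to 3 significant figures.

Δv = 17.8 km/s

From the circular-orbit relation v² = μ/r at r = 1.09×10^5 km: μ = v²r = (34.1)² × 1.09×10^5 = 1.26746×10^8 km³/s².
Transfer-ellipse semi-major axis a_t = (r₁ + r₂)/2 = (9.080×10^5 + 1.090×10^5)/2 = 5.085×10^5 km.
Circular speed at r₁: v₁ = √(μ/r₁) = √(1.26746×10^8/9.080×10^5) = 11.8148 km/s.
Transfer-orbit speed at r₁ (v² = μ(2/r − 1/a)): v_a = √[μ(2/r₁ − 1/a_t)] = 5.47006 km/s.
First burn Δv₁ = |v_a − v₁| = 6.3447 km/s.
At r₂, v₂ = √(μ/r₂) = 34.100 km/s.
Transfer-orbit speed at r₂: v_p = √[μ(2/r₂ − 1/a_t)] = 45.567 km/s.
Second burn Δv₂ = |v₂ − v_p| = 11.467 km/s.
Total Δv = Δv₁ + Δv₂ = 17.81 km/s.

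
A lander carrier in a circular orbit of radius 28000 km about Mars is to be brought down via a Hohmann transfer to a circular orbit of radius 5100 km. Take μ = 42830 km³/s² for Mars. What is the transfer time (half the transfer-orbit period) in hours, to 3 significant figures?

t = 8.98 hours

The Hohmann ellipse has a_t = (r₁ + r₂)/2 = 16550 km.
Half the transfer-orbit period gives t = π√(a_t³/μ) = 32320 s.
Converting: 32320 s ÷ 3600 s/hour = 8.98 hours.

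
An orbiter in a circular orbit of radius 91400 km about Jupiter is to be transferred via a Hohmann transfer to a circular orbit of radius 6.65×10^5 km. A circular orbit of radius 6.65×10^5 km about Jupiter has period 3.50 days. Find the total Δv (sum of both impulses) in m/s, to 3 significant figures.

Δv = 19200 m/s

From Kepler's third law T² = 4π²r³/μ at r = 6.65×10^5 km, T = 3.50 days = 3.50 × 86400 s = 3.024×10^5 s: μ = 4π²r³/T² = 1.26958×10^8 km³/s².
Transfer-ellipse semi-major axis a_t = (r₁ + r₂)/2 = (91400 + 6.650×10^5)/2 = 3.782×10^5 km.
Circular speed at r₁: v₁ = √(μ/r₁) = √(1.26958×10^8/91400) = 37.270 km/s.
Transfer-orbit speed at r₁ (v² = μ(2/r − 1/a)): v_p = √[μ(2/r₁ − 1/a_t)] = 49.421 km/s.
First burn Δv₁ = |v_p − v₁| = 12.151 km/s.
Circular speed at r₂: v₂ = √(μ/r₂) = 13.8172 km/s.
Transfer-orbit speed at r₂: v_a = √[μ(2/r₂ − 1/a_t)] = 6.79254 km/s.
Second burn Δv₂ = |v₂ − v_a| = 7.0247 km/s.
Δv = Δv₁ + Δv₂ = 12.151 + 7.0247 = 19.18 km/s.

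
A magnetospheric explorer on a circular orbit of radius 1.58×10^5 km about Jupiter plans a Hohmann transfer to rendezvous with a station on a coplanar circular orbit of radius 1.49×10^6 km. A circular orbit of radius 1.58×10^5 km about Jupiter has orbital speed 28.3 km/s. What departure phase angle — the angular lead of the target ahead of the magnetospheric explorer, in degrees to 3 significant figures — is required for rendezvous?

φ = 106°

From the circular-orbit relation v² = μ/r at r = 1.58×10^5 km: μ = v²r = (28.3)² × 1.58×10^5 = 1.26541×10^8 km³/s².
Semi-major axis of the transfer orbit: a_t = (1.580×10^5 + 1.490×10^6)/2 = 8.240×10^5 km.
The half-period of the transfer ellipse is t = π√(a_t³/μ) = 2.089×10^5 s.
Target angular speed ω₂ = √(μ/r₂³) = 6.185×10^-6 rad/s.
Angle swept by the target during transfer: ω₂·t = 1.292 rad = 74.03°.
The magnetospheric explorer traverses 180° on the transfer ellipse, so the target must lead by 180° − 74.03° = 106°.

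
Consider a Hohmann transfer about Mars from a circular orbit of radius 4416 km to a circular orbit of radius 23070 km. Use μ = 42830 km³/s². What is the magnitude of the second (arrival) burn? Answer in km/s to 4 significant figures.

Δv₂ = 0.5902 km/s

Semi-major axis of the transfer orbit: a_t = (4416 + 23070)/2 = 13743 km.
Circular speed at r = 23070 km: v_c = √(μ/r) = 1.36254 km/s.
Transfer-orbit speed at the same r (vis-viva, a = a_t): v_t = √[μ(2/r − 1/a_t)] = 0.772368 km/s.
Δv₂ = |v_t − v_c| = |0.772368 − 1.36254| = 0.5902 km/s.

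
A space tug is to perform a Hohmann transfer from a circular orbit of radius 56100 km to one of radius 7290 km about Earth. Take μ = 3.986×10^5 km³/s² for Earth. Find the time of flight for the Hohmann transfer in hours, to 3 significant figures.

Semi-major axis of the transfer orbit: a_t = (56100 + 7290)/2 = 31695 km.
By Kepler's third law the transfer-orbit period is T = 2π√(a_t³/μ), so t = T/2 = 28080 s.
Converting: 28080 s ÷ 3600 s/hour = 7.80 hours.

t = 7.80 hours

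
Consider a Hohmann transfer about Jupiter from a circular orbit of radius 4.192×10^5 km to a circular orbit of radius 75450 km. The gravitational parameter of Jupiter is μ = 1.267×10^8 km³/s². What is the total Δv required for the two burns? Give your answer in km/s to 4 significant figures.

Δv = 20.15 km/s

The Hohmann ellipse has a_t = (r₁ + r₂)/2 = 2.47325×10^5 km.
Circular speed at r₁: v₁ = √(μ/r₁) = √(1.267×10^8/4.192×10^5) = 17.385 km/s.
Transfer-orbit speed at r₁ (v² = μ(2/r − 1/a)): v_a = √[μ(2/r₁ − 1/a_t)] = 9.6023 km/s.
First burn Δv₁ = |v_a − v₁| = 7.783 km/s.
Circular speed at r₂: v₂ = √(μ/r₂) = 40.98 km/s.
Transfer-orbit speed at r₂: v_p = √[μ(2/r₂ − 1/a_t)] = 53.35 km/s.
Second burn Δv₂ = |v₂ − v_p| = 12.37 km/s.
Δv = Δv₁ + Δv₂ = 7.783 + 12.37 = 20.15 km/s.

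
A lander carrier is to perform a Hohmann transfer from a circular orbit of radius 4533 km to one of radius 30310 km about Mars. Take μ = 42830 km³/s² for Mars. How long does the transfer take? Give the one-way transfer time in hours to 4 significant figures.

t = 9.696 hours

The Hohmann ellipse has a_t = (r₁ + r₂)/2 = 17421.5 km.
Transfer time t = π√(a_t³/μ) = π√((17421.5)³ / 42830) = 34906 s.
Converting: 34906 s ÷ 3600 s/hour = 9.696 hours.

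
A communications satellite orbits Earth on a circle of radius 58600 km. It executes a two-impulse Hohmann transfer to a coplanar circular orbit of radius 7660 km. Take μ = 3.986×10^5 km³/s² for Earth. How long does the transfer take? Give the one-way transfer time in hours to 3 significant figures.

Transfer-ellipse semi-major axis a_t = (r₁ + r₂)/2 = (58600 + 7660)/2 = 33130 km.
Half the transfer-orbit period gives t = π√(a_t³/μ) = 30010 s.
Converting: 30010 s ÷ 3600 s/hour = 8.34 hours.

t = 8.34 hours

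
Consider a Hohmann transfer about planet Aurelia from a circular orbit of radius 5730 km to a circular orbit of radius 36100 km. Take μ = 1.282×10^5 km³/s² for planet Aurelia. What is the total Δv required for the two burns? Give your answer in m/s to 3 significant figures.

Transfer-ellipse semi-major axis a_t = (r₁ + r₂)/2 = (5730 + 36100)/2 = 20915 km.
Circular speed at r₁: v₁ = √(μ/r₁) = √(1.282×10^5/5730) = 4.730 km/s.
On the transfer ellipse at r₁, vis-viva gives v_p = √[μ(2/r₁ − 1/a_t)] = 6.214 km/s.
First burn Δv₁ = |v_p − v₁| = 1.484 km/s.
Circular speed at r₂: v₂ = √(μ/r₂) = 1.8845 km/s.
Transfer-orbit speed at r₂: v_a = √[μ(2/r₂ − 1/a_t)] = 0.98637 km/s.
Second burn Δv₂ = |v₂ − v_a| = 0.8981 km/s.
Total Δv = Δv₁ + Δv₂ = 2.382 km/s.

Δv = 2380 m/s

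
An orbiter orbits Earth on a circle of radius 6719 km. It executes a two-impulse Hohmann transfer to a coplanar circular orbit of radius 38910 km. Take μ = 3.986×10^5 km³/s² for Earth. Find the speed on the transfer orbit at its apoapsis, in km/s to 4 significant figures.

v = 1.737 km/s

Transfer-ellipse semi-major axis a_t = (r₁ + r₂)/2 = (6719 + 38910)/2 = 22814.5 km.
At apoapsis, r = 38910 km.
Vis-viva: v = √[μ(2/r − 1/a_t)] = √[3.986×10^5 × (2/38910 − 1/22814.5)] = 1.737 km/s.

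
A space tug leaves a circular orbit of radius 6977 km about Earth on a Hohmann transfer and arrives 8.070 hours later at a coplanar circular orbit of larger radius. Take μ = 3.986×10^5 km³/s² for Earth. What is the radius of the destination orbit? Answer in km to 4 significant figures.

Transfer time t = 8.070 hours = 29052 s, and t = π√(a_t³/μ).
So a_t = (μ t²/π²)^(1/3) = (3.986×10^5 × (29052)² / π²)^(1/3) = 32424 km.
Since a_t = (r₁ + r₂)/2, r₂ = 2a_t − r₁ = 2×32424 − 6977 = 57871 km.

r₂ = 57870 km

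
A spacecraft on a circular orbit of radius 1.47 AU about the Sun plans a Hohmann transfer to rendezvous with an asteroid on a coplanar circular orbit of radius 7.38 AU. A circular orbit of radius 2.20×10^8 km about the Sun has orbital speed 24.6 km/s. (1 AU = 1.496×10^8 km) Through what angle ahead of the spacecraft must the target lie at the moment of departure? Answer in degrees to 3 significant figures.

From the circular-orbit relation v² = μ/r at r = 2.20×10^8 km: μ = v²r = (24.6)² × 2.20×10^8 = 1.33135×10^11 km³/s².
In km: r₁ = 1.47 × 1.496×10^8 = 2.19912×10^8 km; r₂ = 7.38 × 1.496×10^8 = 1.104048×10^9 km.
The Hohmann ellipse has a_t = (r₁ + r₂)/2 = 6.6198×10^8 km.
The half-period of the transfer ellipse is t = π√(a_t³/μ) = 1.4665×10^8 s.
Target angular speed ω₂ = √(μ/r₂³) = 9.9464×10^-9 rad/s.
Angle swept by the target during transfer: ω₂·t = 1.4586 rad = 83.57°.
Arrival is 180° from departure on the ellipse, so φ = 180° − 83.57° = 96.4°.

φ = 96.4°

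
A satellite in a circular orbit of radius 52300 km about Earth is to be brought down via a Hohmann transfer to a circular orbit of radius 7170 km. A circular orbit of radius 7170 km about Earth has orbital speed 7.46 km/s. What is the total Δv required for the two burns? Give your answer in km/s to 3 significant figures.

Δv = 3.84 km/s

From the circular-orbit relation v² = μ/r at r = 7170 km: μ = v²r = (7.46)² × 7170 = 3.99022×10^5 km³/s².
Semi-major axis of the transfer orbit: a_t = (52300 + 7170)/2 = 29735 km.
At r₁ the circular-orbit speed is v₁ = √(μ/r₁) = 2.7622 km/s.
On the transfer ellipse at r₁, vis-viva equation gives v_a = √[μ(2/r₁ − 1/a_t)] = 1.3564 km/s.
First burn Δv₁ = |v_a − v₁| = 1.4058 km/s.
Circular speed at r₂: v₂ = √(μ/r₂) = 7.4600 km/s.
Transfer-orbit speed at r₂: v_p = √[μ(2/r₂ − 1/a_t)] = 9.8936 km/s.
Second burn Δv₂ = |v₂ − v_p| = 2.4336 km/s.
Δv = Δv₁ + Δv₂ = 1.4058 + 2.4336 = 3.839 km/s.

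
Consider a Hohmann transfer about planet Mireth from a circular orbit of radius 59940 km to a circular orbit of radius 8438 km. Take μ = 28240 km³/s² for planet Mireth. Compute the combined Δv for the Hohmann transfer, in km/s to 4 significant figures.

Δv = 0.9383 km/s

Semi-major axis of the transfer orbit: a_t = (59940 + 8438)/2 = 34189 km.
At r₁ the circular-orbit speed is v₁ = √(μ/r₁) = 0.6864 km/s.
On the transfer ellipse at r₁, vis-viva gives v_a = √[μ(2/r₁ − 1/a_t)] = 0.3410 km/s.
First burn Δv₁ = |v_a − v₁| = 0.3454 km/s.
At r₂, v₂ = √(μ/r₂) = 1.8294 km/s.
Transfer-orbit speed at r₂: v_p = √[μ(2/r₂ − 1/a_t)] = 2.4223 km/s.
Second burn Δv₂ = |v₂ − v_p| = 0.5929 km/s.
Total Δv = Δv₁ + Δv₂ = 0.9383 km/s.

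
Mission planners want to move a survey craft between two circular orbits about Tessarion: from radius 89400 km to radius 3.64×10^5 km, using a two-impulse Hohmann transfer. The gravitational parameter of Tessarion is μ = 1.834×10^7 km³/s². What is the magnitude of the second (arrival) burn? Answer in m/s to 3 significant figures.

Semi-major axis of the transfer orbit: a_t = (89400 + 3.640×10^5)/2 = 2.267×10^5 km.
Circular speed at r = 3.640×10^5 km: v_c = √(μ/r) = 7.0982 km/s.
Vis-viva on the transfer ellipse at r = 3.640×10^5 km gives v_t = √[μ(2/r − 1/a_t)] = 4.4575 km/s.
Δv₂ = |v_t − v_c| = |4.4575 − 7.0982| = 2.641 km/s.

Δv₂ = 2640 m/s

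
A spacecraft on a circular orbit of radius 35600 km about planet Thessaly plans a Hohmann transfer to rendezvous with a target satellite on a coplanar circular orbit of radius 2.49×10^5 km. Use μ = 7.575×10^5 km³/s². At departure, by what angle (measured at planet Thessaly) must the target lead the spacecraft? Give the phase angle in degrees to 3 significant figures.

φ = 102°

Semi-major axis of the transfer orbit: a_t = (35600 + 2.490×10^5)/2 = 1.423×10^5 km.
The half-period of the transfer ellipse is t = π√(a_t³/μ) = 1.9376×10^5 s.
Target angular speed ω₂ = √(μ/r₂³) = 7.0047×10^-6 rad/s.
Angle swept by the target during transfer: ω₂·t = 1.3572 rad = 77.76°.
The spacecraft traverses 180° on the transfer ellipse, so the target must lead by 180° − 77.76° = 102°.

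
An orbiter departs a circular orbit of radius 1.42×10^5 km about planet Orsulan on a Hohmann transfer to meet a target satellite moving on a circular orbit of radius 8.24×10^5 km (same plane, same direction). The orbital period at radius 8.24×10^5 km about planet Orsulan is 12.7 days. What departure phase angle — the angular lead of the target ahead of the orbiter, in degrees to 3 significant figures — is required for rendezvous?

φ = 99.2°

From Kepler's third law T² = 4π²r³/μ at r = 8.24×10^5 km, T = 12.7 days = 12.7 × 86400 s = 1.09728×10^6 s: μ = 4π²r³/T² = 1.83445×10^7 km³/s².
Semi-major axis of the transfer orbit: a_t = (1.420×10^5 + 8.240×10^5)/2 = 4.830×10^5 km.
The half-period of the transfer ellipse is t = π√(a_t³/μ) = 2.4622×10^5 s.
The target's mean motion on its circular orbit is ω₂ = √(μ/r₂³) = 5.7261×10^-6 rad/s.
Angle swept by the target during transfer: ω₂·t = 1.4099 rad = 80.78°.
The orbiter traverses 180° on the transfer ellipse, so the target must lead by 180° − 80.78° = 99.2°.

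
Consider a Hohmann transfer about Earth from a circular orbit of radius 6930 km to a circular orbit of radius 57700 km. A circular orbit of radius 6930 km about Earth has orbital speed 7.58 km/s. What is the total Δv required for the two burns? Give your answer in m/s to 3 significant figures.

Δv = 3960 m/s

From the circular-orbit relation v² = μ/r at r = 6930 km: μ = v²r = (7.58)² × 6930 = 3.98173×10^5 km³/s².
Semi-major axis of the transfer orbit: a_t = (6930 + 57700)/2 = 32315 km.
Circular speed at r₁: v₁ = √(μ/r₁) = √(3.98173×10^5/6930) = 7.5800 km/s.
On the transfer ellipse at r₁, v² = μ(2/r − 1/a) gives v_p = √[μ(2/r₁ − 1/a_t)] = 10.129 km/s.
First burn Δv₁ = |v_p − v₁| = 2.549 km/s.
Circular speed at r₂: v₂ = √(μ/r₂) = 2.627 km/s.
Transfer-orbit speed at r₂: v_a = √[μ(2/r₂ − 1/a_t)] = 1.217 km/s.
Second burn Δv₂ = |v₂ − v_a| = 1.410 km/s.
Δv = Δv₁ + Δv₂ = 2.549 + 1.410 = 3.959 km/s.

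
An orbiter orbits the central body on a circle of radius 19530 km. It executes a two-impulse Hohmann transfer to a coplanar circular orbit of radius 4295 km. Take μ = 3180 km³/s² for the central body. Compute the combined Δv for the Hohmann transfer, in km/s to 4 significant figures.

The Hohmann ellipse has a_t = (r₁ + r₂)/2 = 11912.5 km.
Circular speed at r₁: v₁ = √(μ/r₁) = √(3180/19530) = 0.4035 km/s.
On the transfer ellipse at r₁, vis-viva gives v_a = √[μ(2/r₁ − 1/a_t)] = 0.2423 km/s.
First burn Δv₁ = |v_a − v₁| = 0.1612 km/s.
Circular speed at r₂: v₂ = √(μ/r₂) = 0.860463 km/s.
Transfer-orbit speed at r₂: v_p = √[μ(2/r₂ − 1/a_t)] = 1.10175 km/s.
Second burn Δv₂ = |v₂ − v_p| = 0.2413 km/s.
Δv = Δv₁ + Δv₂ = 0.1612 + 0.2413 = 0.4025 km/s.

Δv = 0.4025 km/s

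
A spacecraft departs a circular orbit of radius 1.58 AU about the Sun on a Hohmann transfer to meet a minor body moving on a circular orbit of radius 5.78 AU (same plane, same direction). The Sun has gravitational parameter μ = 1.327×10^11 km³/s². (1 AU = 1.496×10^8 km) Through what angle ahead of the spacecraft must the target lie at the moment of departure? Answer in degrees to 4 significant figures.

φ = 88.56°

In km: r₁ = 1.58 × 1.496×10^8 = 2.36368×10^8 km; r₂ = 5.78 × 1.496×10^8 = 8.64688×10^8 km.
Transfer-ellipse semi-major axis a_t = (r₁ + r₂)/2 = (2.36368×10^8 + 8.64688×10^8)/2 = 5.50528×10^8 km.
The half-period of the transfer ellipse is t = π√(a_t³/μ) = 1.114×10^8 s.
The target's mean motion on its circular orbit is ω₂ = √(μ/r₂³) = 1.433×10^-8 rad/s.
Angle swept by the target during transfer: ω₂·t = 1.596 rad = 91.44°.
The spacecraft traverses 180° on the transfer ellipse, so the target must lead by 180° − 91.44° = 88.56°.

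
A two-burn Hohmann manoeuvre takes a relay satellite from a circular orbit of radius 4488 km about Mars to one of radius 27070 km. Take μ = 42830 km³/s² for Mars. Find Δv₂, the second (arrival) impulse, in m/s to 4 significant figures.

The Hohmann ellipse has a_t = (r₁ + r₂)/2 = 15779 km.
Circular speed at r = 27070 km: v_c = √(μ/r) = 1.25785 km/s.
Vis-viva on the transfer ellipse at r = 27070 km gives v_t = √[μ(2/r − 1/a_t)] = 0.670836 km/s.
Δv₂ = |v_t − v_c| = |0.670836 − 1.25785| = 0.5870 km/s.

Δv₂ = 587.0 m/s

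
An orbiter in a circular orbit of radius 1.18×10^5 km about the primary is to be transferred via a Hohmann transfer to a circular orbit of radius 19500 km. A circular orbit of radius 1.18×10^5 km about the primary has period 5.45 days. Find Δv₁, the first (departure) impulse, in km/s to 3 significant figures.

Δv₁ = 0.736 km/s

From Kepler's third law T² = 4π²r³/μ at r = 1.18×10^5 km, T = 5.45 days = 5.45 × 86400 s = 4.7088×10^5 s: μ = 4π²r³/T² = 2.92540×10^5 km³/s².
Transfer-ellipse semi-major axis a_t = (r₁ + r₂)/2 = (1.180×10^5 + 19500)/2 = 68750 km.
On the circular orbit at r = 1.180×10^5 km, v_c = √(μ/r) = 1.57453 km/s.
Transfer-orbit speed at the same r (vis-viva, a = a_t): v_t = √[μ(2/r − 1/a_t)] = 0.838557 km/s.
Δv₁ = |v_t − v_c| = |0.838557 − 1.57453| = 0.7360 km/s.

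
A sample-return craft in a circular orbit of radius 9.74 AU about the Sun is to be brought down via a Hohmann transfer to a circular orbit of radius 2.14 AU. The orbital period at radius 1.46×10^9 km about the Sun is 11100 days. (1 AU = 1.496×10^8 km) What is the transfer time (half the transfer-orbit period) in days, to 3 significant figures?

t = 2640 days

From Kepler's third law T² = 4π²r³/μ at r = 1.46×10^9 km, T = 11100 days = 11100 × 86400 s = 9.5904×10^8 s: μ = 4π²r³/T² = 1.33581×10^11 km³/s².
In km: r₁ = 9.74 × 1.496×10^8 = 1.457104×10^9 km; r₂ = 2.14 × 1.496×10^8 = 3.20144×10^8 km.
Transfer-ellipse semi-major axis a_t = (r₁ + r₂)/2 = (1.457104×10^9 + 3.20144×10^8)/2 = 8.88624×10^8 km.
By Kepler's third law the transfer-orbit period is T = 2π√(a_t³/μ), so t = T/2 = 2.277×10^8 s.
Converting: 2.277×10^8 s ÷ 86400 s/day = 2640 days.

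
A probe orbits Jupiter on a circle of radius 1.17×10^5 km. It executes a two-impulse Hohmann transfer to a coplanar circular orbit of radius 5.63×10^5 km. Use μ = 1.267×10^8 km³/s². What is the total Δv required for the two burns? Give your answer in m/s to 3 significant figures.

Semi-major axis of the transfer orbit: a_t = (1.170×10^5 + 5.630×10^5)/2 = 3.400×10^5 km.
At r₁ the circular-orbit speed is v₁ = √(μ/r₁) = 32.908 km/s.
On the transfer ellipse at r₁, vis-viva gives v_p = √[μ(2/r₁ − 1/a_t)] = 42.346 km/s.
First burn Δv₁ = |v_p − v₁| = 9.438 km/s.
Circular speed at r₂: v₂ = √(μ/r₂) = 15.001 km/s.
Transfer-orbit speed at r₂: v_a = √[μ(2/r₂ − 1/a_t)] = 8.8001 km/s.
Second burn Δv₂ = |v₂ − v_a| = 6.201 km/s.
Δv = Δv₁ + Δv₂ = 9.438 + 6.201 = 15.64 km/s.

Δv = 15600 m/s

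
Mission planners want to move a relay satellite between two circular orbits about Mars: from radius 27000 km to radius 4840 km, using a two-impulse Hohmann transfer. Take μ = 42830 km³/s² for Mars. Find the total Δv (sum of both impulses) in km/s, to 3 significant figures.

Transfer-ellipse semi-major axis a_t = (r₁ + r₂)/2 = (27000 + 4840)/2 = 15920 km.
At r₁ the circular-orbit speed is v₁ = √(μ/r₁) = 1.25948 km/s.
On the transfer ellipse at r₁, vis-viva gives v_a = √[μ(2/r₁ − 1/a_t)] = 0.694454 km/s.
First burn Δv₁ = |v_a − v₁| = 0.5650 km/s.
Circular speed at r₂: v₂ = √(μ/r₂) = 2.97476 km/s.
Transfer-orbit speed at r₂: v_p = √[μ(2/r₂ − 1/a_t)] = 3.87402 km/s.
Second burn Δv₂ = |v₂ − v_p| = 0.8993 km/s.
Total Δv = Δv₁ + Δv₂ = 1.464 km/s.

Δv = 1.46 km/s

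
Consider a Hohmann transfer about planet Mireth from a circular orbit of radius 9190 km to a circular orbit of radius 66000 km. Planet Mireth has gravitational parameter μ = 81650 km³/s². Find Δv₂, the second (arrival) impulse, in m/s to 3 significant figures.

Transfer-ellipse semi-major axis a_t = (r₁ + r₂)/2 = (9190 + 66000)/2 = 37595 km.
Circular speed at r = 66000 km: v_c = √(μ/r) = 1.11226 km/s.
Transfer-orbit speed at the same r (vis-viva, a = a_t): v_t = √[μ(2/r − 1/a_t)] = 0.549919 km/s.
Δv₂ = |v_t − v_c| = |0.549919 − 1.11226| = 0.5623 km/s.

Δv₂ = 562 m/s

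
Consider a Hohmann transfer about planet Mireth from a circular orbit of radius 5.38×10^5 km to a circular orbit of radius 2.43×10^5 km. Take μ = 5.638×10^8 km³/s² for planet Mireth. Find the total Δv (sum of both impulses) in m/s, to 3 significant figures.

Δv = 15200 m/s

Transfer-ellipse semi-major axis a_t = (r₁ + r₂)/2 = (5.380×10^5 + 2.430×10^5)/2 = 3.905×10^5 km.
At r₁ the circular-orbit speed is v₁ = √(μ/r₁) = 32.37214 km/s.
Transfer-orbit speed at r₁ (v² = μ(2/r − 1/a)): v_a = √[μ(2/r₁ − 1/a_t)] = 25.53666 km/s.
First burn Δv₁ = |v_a − v₁| = 6.8355 km/s.
Circular speed at r₂: v₂ = √(μ/r₂) = 48.168087 km/s.
Transfer-orbit speed at r₂: v_p = √[μ(2/r₂ − 1/a_t)] = 56.537945 km/s.
Second burn Δv₂ = |v₂ − v_p| = 8.3699 km/s.
Δv = Δv₁ + Δv₂ = 6.8355 + 8.3699 = 15.21 km/s.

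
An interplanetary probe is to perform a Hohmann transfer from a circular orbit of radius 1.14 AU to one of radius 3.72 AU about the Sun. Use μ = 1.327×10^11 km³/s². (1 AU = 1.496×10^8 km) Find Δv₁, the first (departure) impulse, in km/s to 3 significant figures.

In km: r₁ = 1.14 × 1.496×10^8 = 1.70544×10^8 km; r₂ = 3.72 × 1.496×10^8 = 5.56512×10^8 km.
Semi-major axis of the transfer orbit: a_t = (1.70544×10^8 + 5.56512×10^8)/2 = 3.63528×10^8 km.
Circular speed at r = 1.70544×10^8 km: v_c = √(μ/r) = 27.894 km/s.
Vis-viva on the transfer ellipse at r = 1.70544×10^8 km gives v_t = √[μ(2/r − 1/a_t)] = 34.513 km/s.
Δv₁ = |v_t − v_c| = |34.513 − 27.894| = 6.619 km/s.

Δv₁ = 6.62 km/s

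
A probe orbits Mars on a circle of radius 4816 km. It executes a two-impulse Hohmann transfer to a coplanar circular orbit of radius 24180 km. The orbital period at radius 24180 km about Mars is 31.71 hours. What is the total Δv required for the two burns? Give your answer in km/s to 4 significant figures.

Δv = 1.433 km/s

From Kepler's third law T² = 4π²r³/μ at r = 24180 km, T = 31.71 hours = 31.71 × 3600 s = 1.14156×10^5 s: μ = 4π²r³/T² = 42828.3 km³/s².
Transfer-ellipse semi-major axis a_t = (r₁ + r₂)/2 = (4816 + 24180)/2 = 14498 km.
Circular speed at r₁: v₁ = √(μ/r₁) = √(42828.3/4816) = 2.9821 km/s.
Transfer-orbit speed at r₁ (vis-viva): v_p = √[μ(2/r₁ − 1/a_t)] = 3.8512 km/s.
First burn Δv₁ = |v_p − v₁| = 0.8691 km/s.
At r₂, v₂ = √(μ/r₂) = 1.3309 km/s.
Transfer-orbit speed at r₂: v_a = √[μ(2/r₂ − 1/a_t)] = 0.76706 km/s.
Second burn Δv₂ = |v₂ − v_a| = 0.5638 km/s.
Total Δv = Δv₁ + Δv₂ = 1.433 km/s.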